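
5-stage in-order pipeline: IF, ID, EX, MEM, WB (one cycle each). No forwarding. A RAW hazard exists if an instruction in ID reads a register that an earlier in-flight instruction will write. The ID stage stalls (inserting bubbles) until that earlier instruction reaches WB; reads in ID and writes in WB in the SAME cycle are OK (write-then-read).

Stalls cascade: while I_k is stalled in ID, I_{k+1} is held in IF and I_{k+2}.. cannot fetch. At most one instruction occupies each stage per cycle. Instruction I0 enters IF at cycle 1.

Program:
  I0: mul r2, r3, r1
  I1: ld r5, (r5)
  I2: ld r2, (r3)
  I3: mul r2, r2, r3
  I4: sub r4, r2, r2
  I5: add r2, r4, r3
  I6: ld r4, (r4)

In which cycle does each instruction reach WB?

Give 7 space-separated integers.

Answer: 5 6 7 10 13 16 17

Derivation:
I0 mul r2 <- r3,r1: IF@1 ID@2 stall=0 (-) EX@3 MEM@4 WB@5
I1 ld r5 <- r5: IF@2 ID@3 stall=0 (-) EX@4 MEM@5 WB@6
I2 ld r2 <- r3: IF@3 ID@4 stall=0 (-) EX@5 MEM@6 WB@7
I3 mul r2 <- r2,r3: IF@4 ID@5 stall=2 (RAW on I2.r2 (WB@7)) EX@8 MEM@9 WB@10
I4 sub r4 <- r2,r2: IF@5 ID@8 stall=2 (RAW on I3.r2 (WB@10)) EX@11 MEM@12 WB@13
I5 add r2 <- r4,r3: IF@8 ID@11 stall=2 (RAW on I4.r4 (WB@13)) EX@14 MEM@15 WB@16
I6 ld r4 <- r4: IF@11 ID@14 stall=0 (-) EX@15 MEM@16 WB@17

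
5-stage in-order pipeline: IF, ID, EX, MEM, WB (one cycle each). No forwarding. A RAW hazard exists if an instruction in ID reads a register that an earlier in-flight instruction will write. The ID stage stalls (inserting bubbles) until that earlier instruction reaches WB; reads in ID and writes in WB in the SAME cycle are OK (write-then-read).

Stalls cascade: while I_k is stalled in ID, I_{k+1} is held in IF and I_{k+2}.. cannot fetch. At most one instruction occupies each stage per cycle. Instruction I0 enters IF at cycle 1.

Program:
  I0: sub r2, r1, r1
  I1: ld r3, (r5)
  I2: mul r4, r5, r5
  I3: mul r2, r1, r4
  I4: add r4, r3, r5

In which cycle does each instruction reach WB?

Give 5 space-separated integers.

Answer: 5 6 7 10 11

Derivation:
I0 sub r2 <- r1,r1: IF@1 ID@2 stall=0 (-) EX@3 MEM@4 WB@5
I1 ld r3 <- r5: IF@2 ID@3 stall=0 (-) EX@4 MEM@5 WB@6
I2 mul r4 <- r5,r5: IF@3 ID@4 stall=0 (-) EX@5 MEM@6 WB@7
I3 mul r2 <- r1,r4: IF@4 ID@5 stall=2 (RAW on I2.r4 (WB@7)) EX@8 MEM@9 WB@10
I4 add r4 <- r3,r5: IF@5 ID@8 stall=0 (-) EX@9 MEM@10 WB@11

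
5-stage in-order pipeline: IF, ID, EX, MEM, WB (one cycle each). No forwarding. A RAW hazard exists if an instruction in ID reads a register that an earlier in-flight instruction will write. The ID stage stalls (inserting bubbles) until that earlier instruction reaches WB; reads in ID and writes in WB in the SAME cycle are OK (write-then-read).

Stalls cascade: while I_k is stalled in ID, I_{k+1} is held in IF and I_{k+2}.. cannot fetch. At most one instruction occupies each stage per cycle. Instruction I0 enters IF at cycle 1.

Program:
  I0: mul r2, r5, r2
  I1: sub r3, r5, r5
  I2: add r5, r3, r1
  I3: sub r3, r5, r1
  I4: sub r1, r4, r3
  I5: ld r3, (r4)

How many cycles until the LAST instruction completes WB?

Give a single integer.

Answer: 16

Derivation:
I0 mul r2 <- r5,r2: IF@1 ID@2 stall=0 (-) EX@3 MEM@4 WB@5
I1 sub r3 <- r5,r5: IF@2 ID@3 stall=0 (-) EX@4 MEM@5 WB@6
I2 add r5 <- r3,r1: IF@3 ID@4 stall=2 (RAW on I1.r3 (WB@6)) EX@7 MEM@8 WB@9
I3 sub r3 <- r5,r1: IF@4 ID@7 stall=2 (RAW on I2.r5 (WB@9)) EX@10 MEM@11 WB@12
I4 sub r1 <- r4,r3: IF@7 ID@10 stall=2 (RAW on I3.r3 (WB@12)) EX@13 MEM@14 WB@15
I5 ld r3 <- r4: IF@10 ID@13 stall=0 (-) EX@14 MEM@15 WB@16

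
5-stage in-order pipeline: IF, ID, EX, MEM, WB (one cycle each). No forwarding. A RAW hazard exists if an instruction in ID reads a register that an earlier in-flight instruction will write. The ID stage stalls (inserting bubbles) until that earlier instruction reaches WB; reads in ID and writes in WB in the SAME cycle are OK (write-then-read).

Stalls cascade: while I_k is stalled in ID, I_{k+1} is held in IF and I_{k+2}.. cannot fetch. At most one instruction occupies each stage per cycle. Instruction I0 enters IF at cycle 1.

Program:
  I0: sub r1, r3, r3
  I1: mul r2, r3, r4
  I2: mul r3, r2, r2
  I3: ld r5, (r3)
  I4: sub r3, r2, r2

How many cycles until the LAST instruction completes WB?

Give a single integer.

I0 sub r1 <- r3,r3: IF@1 ID@2 stall=0 (-) EX@3 MEM@4 WB@5
I1 mul r2 <- r3,r4: IF@2 ID@3 stall=0 (-) EX@4 MEM@5 WB@6
I2 mul r3 <- r2,r2: IF@3 ID@4 stall=2 (RAW on I1.r2 (WB@6)) EX@7 MEM@8 WB@9
I3 ld r5 <- r3: IF@4 ID@7 stall=2 (RAW on I2.r3 (WB@9)) EX@10 MEM@11 WB@12
I4 sub r3 <- r2,r2: IF@7 ID@10 stall=0 (-) EX@11 MEM@12 WB@13

Answer: 13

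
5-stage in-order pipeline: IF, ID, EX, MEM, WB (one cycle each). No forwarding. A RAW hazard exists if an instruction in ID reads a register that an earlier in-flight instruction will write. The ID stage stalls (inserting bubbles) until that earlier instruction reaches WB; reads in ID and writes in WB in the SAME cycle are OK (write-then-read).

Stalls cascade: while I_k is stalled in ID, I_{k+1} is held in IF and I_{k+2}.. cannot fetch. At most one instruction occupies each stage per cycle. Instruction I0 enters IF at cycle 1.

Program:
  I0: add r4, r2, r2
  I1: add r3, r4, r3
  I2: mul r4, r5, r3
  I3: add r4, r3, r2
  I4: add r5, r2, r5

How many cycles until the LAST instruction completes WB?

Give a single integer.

Answer: 13

Derivation:
I0 add r4 <- r2,r2: IF@1 ID@2 stall=0 (-) EX@3 MEM@4 WB@5
I1 add r3 <- r4,r3: IF@2 ID@3 stall=2 (RAW on I0.r4 (WB@5)) EX@6 MEM@7 WB@8
I2 mul r4 <- r5,r3: IF@3 ID@6 stall=2 (RAW on I1.r3 (WB@8)) EX@9 MEM@10 WB@11
I3 add r4 <- r3,r2: IF@6 ID@9 stall=0 (-) EX@10 MEM@11 WB@12
I4 add r5 <- r2,r5: IF@9 ID@10 stall=0 (-) EX@11 MEM@12 WB@13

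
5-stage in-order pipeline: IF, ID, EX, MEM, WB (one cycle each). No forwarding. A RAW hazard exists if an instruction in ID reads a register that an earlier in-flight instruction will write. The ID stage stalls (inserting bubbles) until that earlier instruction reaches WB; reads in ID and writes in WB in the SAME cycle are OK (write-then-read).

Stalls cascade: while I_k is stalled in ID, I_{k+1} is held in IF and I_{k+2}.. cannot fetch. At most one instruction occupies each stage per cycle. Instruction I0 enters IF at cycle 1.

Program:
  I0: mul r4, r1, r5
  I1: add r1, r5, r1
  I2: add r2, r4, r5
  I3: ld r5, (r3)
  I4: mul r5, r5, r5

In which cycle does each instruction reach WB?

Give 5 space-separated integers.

Answer: 5 6 8 9 12

Derivation:
I0 mul r4 <- r1,r5: IF@1 ID@2 stall=0 (-) EX@3 MEM@4 WB@5
I1 add r1 <- r5,r1: IF@2 ID@3 stall=0 (-) EX@4 MEM@5 WB@6
I2 add r2 <- r4,r5: IF@3 ID@4 stall=1 (RAW on I0.r4 (WB@5)) EX@6 MEM@7 WB@8
I3 ld r5 <- r3: IF@4 ID@6 stall=0 (-) EX@7 MEM@8 WB@9
I4 mul r5 <- r5,r5: IF@6 ID@7 stall=2 (RAW on I3.r5 (WB@9)) EX@10 MEM@11 WB@12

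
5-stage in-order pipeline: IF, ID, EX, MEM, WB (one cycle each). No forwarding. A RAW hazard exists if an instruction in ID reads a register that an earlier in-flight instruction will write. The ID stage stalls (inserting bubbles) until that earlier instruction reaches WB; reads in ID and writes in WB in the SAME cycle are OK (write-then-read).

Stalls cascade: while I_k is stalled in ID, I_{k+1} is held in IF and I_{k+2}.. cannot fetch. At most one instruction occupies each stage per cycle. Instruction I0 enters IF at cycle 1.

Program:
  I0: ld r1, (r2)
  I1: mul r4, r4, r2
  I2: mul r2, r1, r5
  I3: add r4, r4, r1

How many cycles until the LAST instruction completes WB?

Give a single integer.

Answer: 9

Derivation:
I0 ld r1 <- r2: IF@1 ID@2 stall=0 (-) EX@3 MEM@4 WB@5
I1 mul r4 <- r4,r2: IF@2 ID@3 stall=0 (-) EX@4 MEM@5 WB@6
I2 mul r2 <- r1,r5: IF@3 ID@4 stall=1 (RAW on I0.r1 (WB@5)) EX@6 MEM@7 WB@8
I3 add r4 <- r4,r1: IF@4 ID@6 stall=0 (-) EX@7 MEM@8 WB@9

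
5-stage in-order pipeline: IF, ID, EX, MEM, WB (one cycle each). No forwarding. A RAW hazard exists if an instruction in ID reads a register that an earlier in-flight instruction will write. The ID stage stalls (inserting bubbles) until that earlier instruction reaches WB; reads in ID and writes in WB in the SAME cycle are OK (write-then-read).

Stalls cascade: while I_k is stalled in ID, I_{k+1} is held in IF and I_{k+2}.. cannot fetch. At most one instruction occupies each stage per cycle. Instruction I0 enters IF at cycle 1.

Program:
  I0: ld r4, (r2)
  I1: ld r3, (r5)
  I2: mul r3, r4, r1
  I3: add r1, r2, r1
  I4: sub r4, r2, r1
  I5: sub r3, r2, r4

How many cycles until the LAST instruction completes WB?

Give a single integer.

Answer: 15

Derivation:
I0 ld r4 <- r2: IF@1 ID@2 stall=0 (-) EX@3 MEM@4 WB@5
I1 ld r3 <- r5: IF@2 ID@3 stall=0 (-) EX@4 MEM@5 WB@6
I2 mul r3 <- r4,r1: IF@3 ID@4 stall=1 (RAW on I0.r4 (WB@5)) EX@6 MEM@7 WB@8
I3 add r1 <- r2,r1: IF@4 ID@6 stall=0 (-) EX@7 MEM@8 WB@9
I4 sub r4 <- r2,r1: IF@6 ID@7 stall=2 (RAW on I3.r1 (WB@9)) EX@10 MEM@11 WB@12
I5 sub r3 <- r2,r4: IF@7 ID@10 stall=2 (RAW on I4.r4 (WB@12)) EX@13 MEM@14 WB@15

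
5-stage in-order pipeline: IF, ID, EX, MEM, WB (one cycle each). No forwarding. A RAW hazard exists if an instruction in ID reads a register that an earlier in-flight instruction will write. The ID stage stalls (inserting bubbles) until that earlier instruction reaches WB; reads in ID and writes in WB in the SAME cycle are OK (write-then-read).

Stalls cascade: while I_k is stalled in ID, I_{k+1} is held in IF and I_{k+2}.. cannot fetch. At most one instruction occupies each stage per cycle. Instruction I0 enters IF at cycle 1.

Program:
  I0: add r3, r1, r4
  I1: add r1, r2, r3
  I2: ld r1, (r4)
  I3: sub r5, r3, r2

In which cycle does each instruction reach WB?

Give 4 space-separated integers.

Answer: 5 8 9 10

Derivation:
I0 add r3 <- r1,r4: IF@1 ID@2 stall=0 (-) EX@3 MEM@4 WB@5
I1 add r1 <- r2,r3: IF@2 ID@3 stall=2 (RAW on I0.r3 (WB@5)) EX@6 MEM@7 WB@8
I2 ld r1 <- r4: IF@3 ID@6 stall=0 (-) EX@7 MEM@8 WB@9
I3 sub r5 <- r3,r2: IF@6 ID@7 stall=0 (-) EX@8 MEM@9 WB@10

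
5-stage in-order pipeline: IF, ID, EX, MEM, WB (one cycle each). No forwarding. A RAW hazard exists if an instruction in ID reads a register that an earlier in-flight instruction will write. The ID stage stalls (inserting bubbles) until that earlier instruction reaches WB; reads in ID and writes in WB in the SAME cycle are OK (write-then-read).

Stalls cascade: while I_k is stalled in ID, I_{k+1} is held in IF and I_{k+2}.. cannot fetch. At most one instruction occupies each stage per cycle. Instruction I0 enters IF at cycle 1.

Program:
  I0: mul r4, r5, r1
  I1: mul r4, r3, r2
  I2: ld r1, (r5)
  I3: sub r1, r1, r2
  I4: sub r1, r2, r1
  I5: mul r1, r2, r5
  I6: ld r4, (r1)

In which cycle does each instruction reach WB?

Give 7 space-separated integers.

Answer: 5 6 7 10 13 14 17

Derivation:
I0 mul r4 <- r5,r1: IF@1 ID@2 stall=0 (-) EX@3 MEM@4 WB@5
I1 mul r4 <- r3,r2: IF@2 ID@3 stall=0 (-) EX@4 MEM@5 WB@6
I2 ld r1 <- r5: IF@3 ID@4 stall=0 (-) EX@5 MEM@6 WB@7
I3 sub r1 <- r1,r2: IF@4 ID@5 stall=2 (RAW on I2.r1 (WB@7)) EX@8 MEM@9 WB@10
I4 sub r1 <- r2,r1: IF@5 ID@8 stall=2 (RAW on I3.r1 (WB@10)) EX@11 MEM@12 WB@13
I5 mul r1 <- r2,r5: IF@8 ID@11 stall=0 (-) EX@12 MEM@13 WB@14
I6 ld r4 <- r1: IF@11 ID@12 stall=2 (RAW on I5.r1 (WB@14)) EX@15 MEM@16 WB@17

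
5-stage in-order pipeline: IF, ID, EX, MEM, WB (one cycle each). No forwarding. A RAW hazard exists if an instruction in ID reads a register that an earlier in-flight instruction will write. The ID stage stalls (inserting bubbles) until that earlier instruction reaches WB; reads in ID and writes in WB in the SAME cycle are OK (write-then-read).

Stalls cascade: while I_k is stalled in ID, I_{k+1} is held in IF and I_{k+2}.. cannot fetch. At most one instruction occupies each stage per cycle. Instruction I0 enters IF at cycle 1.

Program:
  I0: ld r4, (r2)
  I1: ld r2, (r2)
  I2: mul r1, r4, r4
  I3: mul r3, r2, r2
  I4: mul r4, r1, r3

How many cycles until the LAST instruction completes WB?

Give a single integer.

Answer: 12

Derivation:
I0 ld r4 <- r2: IF@1 ID@2 stall=0 (-) EX@3 MEM@4 WB@5
I1 ld r2 <- r2: IF@2 ID@3 stall=0 (-) EX@4 MEM@5 WB@6
I2 mul r1 <- r4,r4: IF@3 ID@4 stall=1 (RAW on I0.r4 (WB@5)) EX@6 MEM@7 WB@8
I3 mul r3 <- r2,r2: IF@4 ID@6 stall=0 (-) EX@7 MEM@8 WB@9
I4 mul r4 <- r1,r3: IF@6 ID@7 stall=2 (RAW on I3.r3 (WB@9)) EX@10 MEM@11 WB@12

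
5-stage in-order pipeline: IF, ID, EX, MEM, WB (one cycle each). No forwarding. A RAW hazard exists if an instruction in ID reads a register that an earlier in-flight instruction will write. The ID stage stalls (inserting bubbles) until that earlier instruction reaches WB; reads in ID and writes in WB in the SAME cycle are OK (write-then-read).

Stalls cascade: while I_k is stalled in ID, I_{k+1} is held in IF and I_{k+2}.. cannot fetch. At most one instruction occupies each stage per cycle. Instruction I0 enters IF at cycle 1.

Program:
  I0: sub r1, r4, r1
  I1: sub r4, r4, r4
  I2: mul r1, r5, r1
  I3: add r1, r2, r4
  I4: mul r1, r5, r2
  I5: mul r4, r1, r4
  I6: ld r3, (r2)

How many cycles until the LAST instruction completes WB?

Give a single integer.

I0 sub r1 <- r4,r1: IF@1 ID@2 stall=0 (-) EX@3 MEM@4 WB@5
I1 sub r4 <- r4,r4: IF@2 ID@3 stall=0 (-) EX@4 MEM@5 WB@6
I2 mul r1 <- r5,r1: IF@3 ID@4 stall=1 (RAW on I0.r1 (WB@5)) EX@6 MEM@7 WB@8
I3 add r1 <- r2,r4: IF@4 ID@6 stall=0 (-) EX@7 MEM@8 WB@9
I4 mul r1 <- r5,r2: IF@6 ID@7 stall=0 (-) EX@8 MEM@9 WB@10
I5 mul r4 <- r1,r4: IF@7 ID@8 stall=2 (RAW on I4.r1 (WB@10)) EX@11 MEM@12 WB@13
I6 ld r3 <- r2: IF@8 ID@11 stall=0 (-) EX@12 MEM@13 WB@14

Answer: 14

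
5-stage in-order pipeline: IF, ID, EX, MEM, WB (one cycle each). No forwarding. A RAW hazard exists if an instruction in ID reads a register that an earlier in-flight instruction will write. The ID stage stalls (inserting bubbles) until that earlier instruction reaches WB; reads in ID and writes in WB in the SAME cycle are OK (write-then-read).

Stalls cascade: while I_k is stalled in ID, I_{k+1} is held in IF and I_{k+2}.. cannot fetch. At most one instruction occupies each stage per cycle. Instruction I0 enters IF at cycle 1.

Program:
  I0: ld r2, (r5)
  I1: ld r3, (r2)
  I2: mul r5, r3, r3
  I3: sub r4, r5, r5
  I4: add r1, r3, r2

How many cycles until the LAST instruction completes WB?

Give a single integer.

Answer: 15

Derivation:
I0 ld r2 <- r5: IF@1 ID@2 stall=0 (-) EX@3 MEM@4 WB@5
I1 ld r3 <- r2: IF@2 ID@3 stall=2 (RAW on I0.r2 (WB@5)) EX@6 MEM@7 WB@8
I2 mul r5 <- r3,r3: IF@3 ID@6 stall=2 (RAW on I1.r3 (WB@8)) EX@9 MEM@10 WB@11
I3 sub r4 <- r5,r5: IF@6 ID@9 stall=2 (RAW on I2.r5 (WB@11)) EX@12 MEM@13 WB@14
I4 add r1 <- r3,r2: IF@9 ID@12 stall=0 (-) EX@13 MEM@14 WB@15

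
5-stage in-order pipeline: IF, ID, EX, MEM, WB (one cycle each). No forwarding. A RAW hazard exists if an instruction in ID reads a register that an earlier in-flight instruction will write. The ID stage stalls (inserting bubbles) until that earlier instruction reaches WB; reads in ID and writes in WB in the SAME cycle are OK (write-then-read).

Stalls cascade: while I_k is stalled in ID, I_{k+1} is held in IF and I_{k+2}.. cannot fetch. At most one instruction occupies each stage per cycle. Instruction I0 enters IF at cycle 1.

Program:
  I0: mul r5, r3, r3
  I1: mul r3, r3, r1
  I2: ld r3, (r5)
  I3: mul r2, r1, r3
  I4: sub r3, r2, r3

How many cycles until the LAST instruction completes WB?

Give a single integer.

Answer: 14

Derivation:
I0 mul r5 <- r3,r3: IF@1 ID@2 stall=0 (-) EX@3 MEM@4 WB@5
I1 mul r3 <- r3,r1: IF@2 ID@3 stall=0 (-) EX@4 MEM@5 WB@6
I2 ld r3 <- r5: IF@3 ID@4 stall=1 (RAW on I0.r5 (WB@5)) EX@6 MEM@7 WB@8
I3 mul r2 <- r1,r3: IF@4 ID@6 stall=2 (RAW on I2.r3 (WB@8)) EX@9 MEM@10 WB@11
I4 sub r3 <- r2,r3: IF@6 ID@9 stall=2 (RAW on I3.r2 (WB@11)) EX@12 MEM@13 WB@14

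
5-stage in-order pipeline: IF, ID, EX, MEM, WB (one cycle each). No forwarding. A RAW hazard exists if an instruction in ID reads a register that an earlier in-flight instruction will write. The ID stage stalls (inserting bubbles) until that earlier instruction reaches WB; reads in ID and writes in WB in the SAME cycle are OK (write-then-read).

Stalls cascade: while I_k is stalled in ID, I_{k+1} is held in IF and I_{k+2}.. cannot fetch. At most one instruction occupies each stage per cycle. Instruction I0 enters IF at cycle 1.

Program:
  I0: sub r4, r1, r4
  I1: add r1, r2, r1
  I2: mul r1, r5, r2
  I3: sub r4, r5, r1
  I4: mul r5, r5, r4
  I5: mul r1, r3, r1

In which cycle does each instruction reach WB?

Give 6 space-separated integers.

I0 sub r4 <- r1,r4: IF@1 ID@2 stall=0 (-) EX@3 MEM@4 WB@5
I1 add r1 <- r2,r1: IF@2 ID@3 stall=0 (-) EX@4 MEM@5 WB@6
I2 mul r1 <- r5,r2: IF@3 ID@4 stall=0 (-) EX@5 MEM@6 WB@7
I3 sub r4 <- r5,r1: IF@4 ID@5 stall=2 (RAW on I2.r1 (WB@7)) EX@8 MEM@9 WB@10
I4 mul r5 <- r5,r4: IF@5 ID@8 stall=2 (RAW on I3.r4 (WB@10)) EX@11 MEM@12 WB@13
I5 mul r1 <- r3,r1: IF@8 ID@11 stall=0 (-) EX@12 MEM@13 WB@14

Answer: 5 6 7 10 13 14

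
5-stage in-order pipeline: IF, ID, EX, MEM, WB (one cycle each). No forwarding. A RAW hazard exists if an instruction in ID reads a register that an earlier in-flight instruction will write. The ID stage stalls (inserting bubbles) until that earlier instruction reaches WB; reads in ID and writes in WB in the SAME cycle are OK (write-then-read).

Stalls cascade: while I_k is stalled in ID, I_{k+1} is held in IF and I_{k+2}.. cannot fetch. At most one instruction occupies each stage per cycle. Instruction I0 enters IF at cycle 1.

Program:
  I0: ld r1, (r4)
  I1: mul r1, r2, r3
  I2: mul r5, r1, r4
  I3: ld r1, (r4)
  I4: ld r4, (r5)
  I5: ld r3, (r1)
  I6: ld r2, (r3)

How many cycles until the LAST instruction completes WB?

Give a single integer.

I0 ld r1 <- r4: IF@1 ID@2 stall=0 (-) EX@3 MEM@4 WB@5
I1 mul r1 <- r2,r3: IF@2 ID@3 stall=0 (-) EX@4 MEM@5 WB@6
I2 mul r5 <- r1,r4: IF@3 ID@4 stall=2 (RAW on I1.r1 (WB@6)) EX@7 MEM@8 WB@9
I3 ld r1 <- r4: IF@4 ID@7 stall=0 (-) EX@8 MEM@9 WB@10
I4 ld r4 <- r5: IF@7 ID@8 stall=1 (RAW on I2.r5 (WB@9)) EX@10 MEM@11 WB@12
I5 ld r3 <- r1: IF@8 ID@10 stall=0 (-) EX@11 MEM@12 WB@13
I6 ld r2 <- r3: IF@10 ID@11 stall=2 (RAW on I5.r3 (WB@13)) EX@14 MEM@15 WB@16

Answer: 16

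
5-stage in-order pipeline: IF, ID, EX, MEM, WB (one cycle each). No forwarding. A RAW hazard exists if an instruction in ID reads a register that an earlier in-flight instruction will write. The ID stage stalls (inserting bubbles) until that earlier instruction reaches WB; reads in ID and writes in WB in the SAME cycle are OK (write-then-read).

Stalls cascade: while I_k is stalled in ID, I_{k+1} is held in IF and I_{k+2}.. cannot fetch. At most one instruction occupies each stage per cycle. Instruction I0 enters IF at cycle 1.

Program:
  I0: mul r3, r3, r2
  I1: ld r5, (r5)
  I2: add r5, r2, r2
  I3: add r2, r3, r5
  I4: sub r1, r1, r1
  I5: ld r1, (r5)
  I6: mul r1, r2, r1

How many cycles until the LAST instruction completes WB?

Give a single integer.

I0 mul r3 <- r3,r2: IF@1 ID@2 stall=0 (-) EX@3 MEM@4 WB@5
I1 ld r5 <- r5: IF@2 ID@3 stall=0 (-) EX@4 MEM@5 WB@6
I2 add r5 <- r2,r2: IF@3 ID@4 stall=0 (-) EX@5 MEM@6 WB@7
I3 add r2 <- r3,r5: IF@4 ID@5 stall=2 (RAW on I2.r5 (WB@7)) EX@8 MEM@9 WB@10
I4 sub r1 <- r1,r1: IF@5 ID@8 stall=0 (-) EX@9 MEM@10 WB@11
I5 ld r1 <- r5: IF@8 ID@9 stall=0 (-) EX@10 MEM@11 WB@12
I6 mul r1 <- r2,r1: IF@9 ID@10 stall=2 (RAW on I5.r1 (WB@12)) EX@13 MEM@14 WB@15

Answer: 15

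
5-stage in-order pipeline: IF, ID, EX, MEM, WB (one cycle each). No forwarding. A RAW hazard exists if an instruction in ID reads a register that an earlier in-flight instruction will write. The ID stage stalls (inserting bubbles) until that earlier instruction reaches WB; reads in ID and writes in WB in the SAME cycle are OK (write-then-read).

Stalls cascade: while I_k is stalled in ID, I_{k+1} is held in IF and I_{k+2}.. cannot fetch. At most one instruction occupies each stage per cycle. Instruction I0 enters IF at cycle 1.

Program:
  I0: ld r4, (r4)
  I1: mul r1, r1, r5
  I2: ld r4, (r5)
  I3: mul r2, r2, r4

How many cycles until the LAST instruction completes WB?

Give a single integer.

I0 ld r4 <- r4: IF@1 ID@2 stall=0 (-) EX@3 MEM@4 WB@5
I1 mul r1 <- r1,r5: IF@2 ID@3 stall=0 (-) EX@4 MEM@5 WB@6
I2 ld r4 <- r5: IF@3 ID@4 stall=0 (-) EX@5 MEM@6 WB@7
I3 mul r2 <- r2,r4: IF@4 ID@5 stall=2 (RAW on I2.r4 (WB@7)) EX@8 MEM@9 WB@10

Answer: 10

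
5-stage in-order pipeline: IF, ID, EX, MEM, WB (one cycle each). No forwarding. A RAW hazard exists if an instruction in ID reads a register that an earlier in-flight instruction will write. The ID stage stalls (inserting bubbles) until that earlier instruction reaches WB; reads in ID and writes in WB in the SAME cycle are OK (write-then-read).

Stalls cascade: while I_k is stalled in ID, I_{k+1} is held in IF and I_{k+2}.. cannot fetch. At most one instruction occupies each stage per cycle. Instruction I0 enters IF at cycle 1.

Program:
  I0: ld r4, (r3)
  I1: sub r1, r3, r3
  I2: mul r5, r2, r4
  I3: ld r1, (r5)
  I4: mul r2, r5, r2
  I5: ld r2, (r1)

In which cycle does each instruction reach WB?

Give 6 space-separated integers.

I0 ld r4 <- r3: IF@1 ID@2 stall=0 (-) EX@3 MEM@4 WB@5
I1 sub r1 <- r3,r3: IF@2 ID@3 stall=0 (-) EX@4 MEM@5 WB@6
I2 mul r5 <- r2,r4: IF@3 ID@4 stall=1 (RAW on I0.r4 (WB@5)) EX@6 MEM@7 WB@8
I3 ld r1 <- r5: IF@4 ID@6 stall=2 (RAW on I2.r5 (WB@8)) EX@9 MEM@10 WB@11
I4 mul r2 <- r5,r2: IF@6 ID@9 stall=0 (-) EX@10 MEM@11 WB@12
I5 ld r2 <- r1: IF@9 ID@10 stall=1 (RAW on I3.r1 (WB@11)) EX@12 MEM@13 WB@14

Answer: 5 6 8 11 12 14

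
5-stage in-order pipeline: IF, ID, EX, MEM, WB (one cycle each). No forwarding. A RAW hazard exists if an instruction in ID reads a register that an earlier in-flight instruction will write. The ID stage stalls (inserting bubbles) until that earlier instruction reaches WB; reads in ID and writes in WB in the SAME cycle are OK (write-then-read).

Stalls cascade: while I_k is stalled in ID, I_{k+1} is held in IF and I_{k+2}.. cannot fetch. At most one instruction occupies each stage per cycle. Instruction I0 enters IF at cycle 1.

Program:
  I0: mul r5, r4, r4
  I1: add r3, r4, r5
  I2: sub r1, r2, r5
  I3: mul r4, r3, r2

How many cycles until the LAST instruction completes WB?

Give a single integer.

Answer: 11

Derivation:
I0 mul r5 <- r4,r4: IF@1 ID@2 stall=0 (-) EX@3 MEM@4 WB@5
I1 add r3 <- r4,r5: IF@2 ID@3 stall=2 (RAW on I0.r5 (WB@5)) EX@6 MEM@7 WB@8
I2 sub r1 <- r2,r5: IF@3 ID@6 stall=0 (-) EX@7 MEM@8 WB@9
I3 mul r4 <- r3,r2: IF@6 ID@7 stall=1 (RAW on I1.r3 (WB@8)) EX@9 MEM@10 WB@11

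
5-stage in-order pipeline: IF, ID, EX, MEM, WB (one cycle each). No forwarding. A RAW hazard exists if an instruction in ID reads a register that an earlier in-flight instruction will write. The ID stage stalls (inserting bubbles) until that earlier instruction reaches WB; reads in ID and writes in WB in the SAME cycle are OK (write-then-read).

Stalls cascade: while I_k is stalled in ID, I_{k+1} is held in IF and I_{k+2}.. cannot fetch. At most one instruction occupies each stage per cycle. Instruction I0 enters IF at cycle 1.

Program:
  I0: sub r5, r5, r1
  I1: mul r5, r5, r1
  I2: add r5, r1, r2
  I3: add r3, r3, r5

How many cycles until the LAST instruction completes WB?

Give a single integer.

I0 sub r5 <- r5,r1: IF@1 ID@2 stall=0 (-) EX@3 MEM@4 WB@5
I1 mul r5 <- r5,r1: IF@2 ID@3 stall=2 (RAW on I0.r5 (WB@5)) EX@6 MEM@7 WB@8
I2 add r5 <- r1,r2: IF@3 ID@6 stall=0 (-) EX@7 MEM@8 WB@9
I3 add r3 <- r3,r5: IF@6 ID@7 stall=2 (RAW on I2.r5 (WB@9)) EX@10 MEM@11 WB@12

Answer: 12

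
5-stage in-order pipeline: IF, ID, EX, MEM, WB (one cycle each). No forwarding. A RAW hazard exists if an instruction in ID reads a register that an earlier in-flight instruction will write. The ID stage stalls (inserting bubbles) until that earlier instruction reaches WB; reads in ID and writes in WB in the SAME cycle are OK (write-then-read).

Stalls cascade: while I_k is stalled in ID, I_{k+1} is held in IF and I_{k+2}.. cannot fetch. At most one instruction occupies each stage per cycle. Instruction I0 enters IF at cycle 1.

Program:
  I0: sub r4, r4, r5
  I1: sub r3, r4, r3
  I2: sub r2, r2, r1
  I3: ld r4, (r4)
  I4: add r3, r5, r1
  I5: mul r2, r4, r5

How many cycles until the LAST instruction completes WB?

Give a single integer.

Answer: 13

Derivation:
I0 sub r4 <- r4,r5: IF@1 ID@2 stall=0 (-) EX@3 MEM@4 WB@5
I1 sub r3 <- r4,r3: IF@2 ID@3 stall=2 (RAW on I0.r4 (WB@5)) EX@6 MEM@7 WB@8
I2 sub r2 <- r2,r1: IF@3 ID@6 stall=0 (-) EX@7 MEM@8 WB@9
I3 ld r4 <- r4: IF@6 ID@7 stall=0 (-) EX@8 MEM@9 WB@10
I4 add r3 <- r5,r1: IF@7 ID@8 stall=0 (-) EX@9 MEM@10 WB@11
I5 mul r2 <- r4,r5: IF@8 ID@9 stall=1 (RAW on I3.r4 (WB@10)) EX@11 MEM@12 WB@13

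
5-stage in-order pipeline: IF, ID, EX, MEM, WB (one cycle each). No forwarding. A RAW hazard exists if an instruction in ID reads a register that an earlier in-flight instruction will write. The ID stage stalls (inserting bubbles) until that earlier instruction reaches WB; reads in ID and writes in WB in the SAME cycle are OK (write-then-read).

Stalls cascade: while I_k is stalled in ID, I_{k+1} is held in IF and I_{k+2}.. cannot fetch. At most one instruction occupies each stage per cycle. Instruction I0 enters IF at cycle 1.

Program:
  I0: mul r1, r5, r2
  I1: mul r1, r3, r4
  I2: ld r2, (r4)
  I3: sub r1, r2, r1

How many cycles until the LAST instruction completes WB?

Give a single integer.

I0 mul r1 <- r5,r2: IF@1 ID@2 stall=0 (-) EX@3 MEM@4 WB@5
I1 mul r1 <- r3,r4: IF@2 ID@3 stall=0 (-) EX@4 MEM@5 WB@6
I2 ld r2 <- r4: IF@3 ID@4 stall=0 (-) EX@5 MEM@6 WB@7
I3 sub r1 <- r2,r1: IF@4 ID@5 stall=2 (RAW on I2.r2 (WB@7)) EX@8 MEM@9 WB@10

Answer: 10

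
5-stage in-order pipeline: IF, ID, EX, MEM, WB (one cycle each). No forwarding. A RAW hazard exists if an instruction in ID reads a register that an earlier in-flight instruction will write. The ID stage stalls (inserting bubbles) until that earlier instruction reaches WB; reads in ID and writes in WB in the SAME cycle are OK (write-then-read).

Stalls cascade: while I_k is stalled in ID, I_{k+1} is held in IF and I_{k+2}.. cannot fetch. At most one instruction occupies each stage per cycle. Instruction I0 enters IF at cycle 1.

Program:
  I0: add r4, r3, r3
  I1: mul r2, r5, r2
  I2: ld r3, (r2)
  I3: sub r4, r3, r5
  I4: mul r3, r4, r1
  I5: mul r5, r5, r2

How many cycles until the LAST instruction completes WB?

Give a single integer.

I0 add r4 <- r3,r3: IF@1 ID@2 stall=0 (-) EX@3 MEM@4 WB@5
I1 mul r2 <- r5,r2: IF@2 ID@3 stall=0 (-) EX@4 MEM@5 WB@6
I2 ld r3 <- r2: IF@3 ID@4 stall=2 (RAW on I1.r2 (WB@6)) EX@7 MEM@8 WB@9
I3 sub r4 <- r3,r5: IF@4 ID@7 stall=2 (RAW on I2.r3 (WB@9)) EX@10 MEM@11 WB@12
I4 mul r3 <- r4,r1: IF@7 ID@10 stall=2 (RAW on I3.r4 (WB@12)) EX@13 MEM@14 WB@15
I5 mul r5 <- r5,r2: IF@10 ID@13 stall=0 (-) EX@14 MEM@15 WB@16

Answer: 16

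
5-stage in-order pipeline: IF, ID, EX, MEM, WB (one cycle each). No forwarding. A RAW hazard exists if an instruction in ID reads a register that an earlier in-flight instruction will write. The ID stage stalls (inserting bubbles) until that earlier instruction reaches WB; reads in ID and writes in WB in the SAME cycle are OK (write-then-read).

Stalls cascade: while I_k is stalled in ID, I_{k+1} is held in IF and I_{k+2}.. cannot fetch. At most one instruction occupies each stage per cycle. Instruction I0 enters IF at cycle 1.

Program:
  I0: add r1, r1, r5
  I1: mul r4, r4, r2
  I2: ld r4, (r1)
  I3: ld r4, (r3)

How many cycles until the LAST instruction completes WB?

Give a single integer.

I0 add r1 <- r1,r5: IF@1 ID@2 stall=0 (-) EX@3 MEM@4 WB@5
I1 mul r4 <- r4,r2: IF@2 ID@3 stall=0 (-) EX@4 MEM@5 WB@6
I2 ld r4 <- r1: IF@3 ID@4 stall=1 (RAW on I0.r1 (WB@5)) EX@6 MEM@7 WB@8
I3 ld r4 <- r3: IF@4 ID@6 stall=0 (-) EX@7 MEM@8 WB@9

Answer: 9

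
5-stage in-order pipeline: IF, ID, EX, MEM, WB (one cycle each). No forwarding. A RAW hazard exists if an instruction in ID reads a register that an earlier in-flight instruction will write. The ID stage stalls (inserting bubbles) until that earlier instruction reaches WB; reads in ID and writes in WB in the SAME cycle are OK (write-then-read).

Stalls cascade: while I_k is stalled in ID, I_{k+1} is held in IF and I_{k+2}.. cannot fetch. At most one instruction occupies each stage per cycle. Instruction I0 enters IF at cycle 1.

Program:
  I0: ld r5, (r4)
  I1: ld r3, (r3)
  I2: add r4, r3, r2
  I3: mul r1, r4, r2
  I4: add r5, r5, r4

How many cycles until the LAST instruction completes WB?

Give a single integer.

I0 ld r5 <- r4: IF@1 ID@2 stall=0 (-) EX@3 MEM@4 WB@5
I1 ld r3 <- r3: IF@2 ID@3 stall=0 (-) EX@4 MEM@5 WB@6
I2 add r4 <- r3,r2: IF@3 ID@4 stall=2 (RAW on I1.r3 (WB@6)) EX@7 MEM@8 WB@9
I3 mul r1 <- r4,r2: IF@4 ID@7 stall=2 (RAW on I2.r4 (WB@9)) EX@10 MEM@11 WB@12
I4 add r5 <- r5,r4: IF@7 ID@10 stall=0 (-) EX@11 MEM@12 WB@13

Answer: 13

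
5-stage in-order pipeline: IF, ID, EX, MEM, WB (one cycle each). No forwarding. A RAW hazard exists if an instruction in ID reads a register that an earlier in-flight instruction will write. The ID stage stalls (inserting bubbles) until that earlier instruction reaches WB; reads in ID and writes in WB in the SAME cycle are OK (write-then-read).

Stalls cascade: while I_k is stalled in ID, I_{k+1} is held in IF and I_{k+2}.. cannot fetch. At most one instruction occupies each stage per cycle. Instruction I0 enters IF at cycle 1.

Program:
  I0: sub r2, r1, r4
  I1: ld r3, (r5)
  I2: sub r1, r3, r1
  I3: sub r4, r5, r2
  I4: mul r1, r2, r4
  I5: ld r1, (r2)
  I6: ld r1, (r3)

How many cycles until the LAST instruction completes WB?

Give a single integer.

Answer: 15

Derivation:
I0 sub r2 <- r1,r4: IF@1 ID@2 stall=0 (-) EX@3 MEM@4 WB@5
I1 ld r3 <- r5: IF@2 ID@3 stall=0 (-) EX@4 MEM@5 WB@6
I2 sub r1 <- r3,r1: IF@3 ID@4 stall=2 (RAW on I1.r3 (WB@6)) EX@7 MEM@8 WB@9
I3 sub r4 <- r5,r2: IF@4 ID@7 stall=0 (-) EX@8 MEM@9 WB@10
I4 mul r1 <- r2,r4: IF@7 ID@8 stall=2 (RAW on I3.r4 (WB@10)) EX@11 MEM@12 WB@13
I5 ld r1 <- r2: IF@8 ID@11 stall=0 (-) EX@12 MEM@13 WB@14
I6 ld r1 <- r3: IF@11 ID@12 stall=0 (-) EX@13 MEM@14 WB@15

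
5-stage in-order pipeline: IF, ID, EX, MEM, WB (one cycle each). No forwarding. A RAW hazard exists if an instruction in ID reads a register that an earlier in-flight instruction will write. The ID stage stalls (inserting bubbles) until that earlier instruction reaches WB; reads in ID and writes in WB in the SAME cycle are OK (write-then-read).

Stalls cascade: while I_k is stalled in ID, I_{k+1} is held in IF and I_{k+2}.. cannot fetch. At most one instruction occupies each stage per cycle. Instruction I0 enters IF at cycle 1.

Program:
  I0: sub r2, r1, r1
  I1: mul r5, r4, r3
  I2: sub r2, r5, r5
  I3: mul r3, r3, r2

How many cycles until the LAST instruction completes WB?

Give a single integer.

Answer: 12

Derivation:
I0 sub r2 <- r1,r1: IF@1 ID@2 stall=0 (-) EX@3 MEM@4 WB@5
I1 mul r5 <- r4,r3: IF@2 ID@3 stall=0 (-) EX@4 MEM@5 WB@6
I2 sub r2 <- r5,r5: IF@3 ID@4 stall=2 (RAW on I1.r5 (WB@6)) EX@7 MEM@8 WB@9
I3 mul r3 <- r3,r2: IF@4 ID@7 stall=2 (RAW on I2.r2 (WB@9)) EX@10 MEM@11 WB@12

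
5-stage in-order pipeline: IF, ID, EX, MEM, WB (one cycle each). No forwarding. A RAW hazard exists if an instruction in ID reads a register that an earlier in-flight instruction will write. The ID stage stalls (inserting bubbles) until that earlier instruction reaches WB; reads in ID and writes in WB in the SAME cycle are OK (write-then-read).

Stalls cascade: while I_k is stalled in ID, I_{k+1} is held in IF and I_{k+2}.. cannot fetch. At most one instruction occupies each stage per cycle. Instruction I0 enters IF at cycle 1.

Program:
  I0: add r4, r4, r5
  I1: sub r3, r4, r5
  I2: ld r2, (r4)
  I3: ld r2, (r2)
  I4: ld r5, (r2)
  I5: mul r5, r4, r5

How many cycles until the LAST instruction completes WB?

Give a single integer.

Answer: 18

Derivation:
I0 add r4 <- r4,r5: IF@1 ID@2 stall=0 (-) EX@3 MEM@4 WB@5
I1 sub r3 <- r4,r5: IF@2 ID@3 stall=2 (RAW on I0.r4 (WB@5)) EX@6 MEM@7 WB@8
I2 ld r2 <- r4: IF@3 ID@6 stall=0 (-) EX@7 MEM@8 WB@9
I3 ld r2 <- r2: IF@6 ID@7 stall=2 (RAW on I2.r2 (WB@9)) EX@10 MEM@11 WB@12
I4 ld r5 <- r2: IF@7 ID@10 stall=2 (RAW on I3.r2 (WB@12)) EX@13 MEM@14 WB@15
I5 mul r5 <- r4,r5: IF@10 ID@13 stall=2 (RAW on I4.r5 (WB@15)) EX@16 MEM@17 WB@18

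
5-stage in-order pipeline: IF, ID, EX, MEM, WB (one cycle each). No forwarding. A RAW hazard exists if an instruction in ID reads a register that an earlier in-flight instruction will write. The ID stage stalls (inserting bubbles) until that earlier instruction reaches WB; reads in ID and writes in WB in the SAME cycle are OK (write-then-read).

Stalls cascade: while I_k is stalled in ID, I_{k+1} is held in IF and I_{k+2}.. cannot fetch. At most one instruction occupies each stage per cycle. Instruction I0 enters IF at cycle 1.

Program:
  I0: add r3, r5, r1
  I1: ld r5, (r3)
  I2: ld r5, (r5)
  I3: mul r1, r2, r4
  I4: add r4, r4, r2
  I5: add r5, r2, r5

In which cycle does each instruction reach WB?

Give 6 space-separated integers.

Answer: 5 8 11 12 13 14

Derivation:
I0 add r3 <- r5,r1: IF@1 ID@2 stall=0 (-) EX@3 MEM@4 WB@5
I1 ld r5 <- r3: IF@2 ID@3 stall=2 (RAW on I0.r3 (WB@5)) EX@6 MEM@7 WB@8
I2 ld r5 <- r5: IF@3 ID@6 stall=2 (RAW on I1.r5 (WB@8)) EX@9 MEM@10 WB@11
I3 mul r1 <- r2,r4: IF@6 ID@9 stall=0 (-) EX@10 MEM@11 WB@12
I4 add r4 <- r4,r2: IF@9 ID@10 stall=0 (-) EX@11 MEM@12 WB@13
I5 add r5 <- r2,r5: IF@10 ID@11 stall=0 (-) EX@12 MEM@13 WB@14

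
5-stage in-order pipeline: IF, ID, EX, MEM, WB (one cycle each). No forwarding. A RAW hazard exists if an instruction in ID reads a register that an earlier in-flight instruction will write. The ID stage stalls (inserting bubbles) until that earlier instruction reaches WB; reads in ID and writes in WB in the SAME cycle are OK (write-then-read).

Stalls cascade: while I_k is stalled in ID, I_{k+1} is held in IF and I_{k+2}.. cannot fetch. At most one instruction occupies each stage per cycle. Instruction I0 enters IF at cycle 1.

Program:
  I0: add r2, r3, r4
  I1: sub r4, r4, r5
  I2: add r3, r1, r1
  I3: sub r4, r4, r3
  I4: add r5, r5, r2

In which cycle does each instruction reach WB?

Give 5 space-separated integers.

I0 add r2 <- r3,r4: IF@1 ID@2 stall=0 (-) EX@3 MEM@4 WB@5
I1 sub r4 <- r4,r5: IF@2 ID@3 stall=0 (-) EX@4 MEM@5 WB@6
I2 add r3 <- r1,r1: IF@3 ID@4 stall=0 (-) EX@5 MEM@6 WB@7
I3 sub r4 <- r4,r3: IF@4 ID@5 stall=2 (RAW on I2.r3 (WB@7)) EX@8 MEM@9 WB@10
I4 add r5 <- r5,r2: IF@5 ID@8 stall=0 (-) EX@9 MEM@10 WB@11

Answer: 5 6 7 10 11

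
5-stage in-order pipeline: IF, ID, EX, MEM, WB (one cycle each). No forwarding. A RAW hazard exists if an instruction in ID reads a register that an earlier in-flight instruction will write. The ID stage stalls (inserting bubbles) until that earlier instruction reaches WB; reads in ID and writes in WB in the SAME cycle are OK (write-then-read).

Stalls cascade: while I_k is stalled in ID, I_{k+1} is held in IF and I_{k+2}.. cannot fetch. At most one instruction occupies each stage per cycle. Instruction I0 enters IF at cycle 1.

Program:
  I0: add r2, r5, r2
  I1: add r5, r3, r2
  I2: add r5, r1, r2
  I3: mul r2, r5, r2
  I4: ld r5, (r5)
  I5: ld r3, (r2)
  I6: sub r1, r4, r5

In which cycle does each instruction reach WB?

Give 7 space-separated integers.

Answer: 5 8 9 12 13 15 16

Derivation:
I0 add r2 <- r5,r2: IF@1 ID@2 stall=0 (-) EX@3 MEM@4 WB@5
I1 add r5 <- r3,r2: IF@2 ID@3 stall=2 (RAW on I0.r2 (WB@5)) EX@6 MEM@7 WB@8
I2 add r5 <- r1,r2: IF@3 ID@6 stall=0 (-) EX@7 MEM@8 WB@9
I3 mul r2 <- r5,r2: IF@6 ID@7 stall=2 (RAW on I2.r5 (WB@9)) EX@10 MEM@11 WB@12
I4 ld r5 <- r5: IF@7 ID@10 stall=0 (-) EX@11 MEM@12 WB@13
I5 ld r3 <- r2: IF@10 ID@11 stall=1 (RAW on I3.r2 (WB@12)) EX@13 MEM@14 WB@15
I6 sub r1 <- r4,r5: IF@11 ID@13 stall=0 (-) EX@14 MEM@15 WB@16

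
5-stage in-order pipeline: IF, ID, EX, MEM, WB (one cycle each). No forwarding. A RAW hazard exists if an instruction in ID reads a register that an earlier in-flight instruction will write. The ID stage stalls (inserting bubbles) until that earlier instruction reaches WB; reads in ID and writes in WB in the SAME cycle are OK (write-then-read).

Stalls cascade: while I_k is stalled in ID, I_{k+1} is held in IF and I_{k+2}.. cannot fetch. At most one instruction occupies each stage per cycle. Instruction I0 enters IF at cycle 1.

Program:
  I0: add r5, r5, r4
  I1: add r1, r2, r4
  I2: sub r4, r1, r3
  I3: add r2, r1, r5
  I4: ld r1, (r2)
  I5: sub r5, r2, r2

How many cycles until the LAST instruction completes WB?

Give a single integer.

Answer: 14

Derivation:
I0 add r5 <- r5,r4: IF@1 ID@2 stall=0 (-) EX@3 MEM@4 WB@5
I1 add r1 <- r2,r4: IF@2 ID@3 stall=0 (-) EX@4 MEM@5 WB@6
I2 sub r4 <- r1,r3: IF@3 ID@4 stall=2 (RAW on I1.r1 (WB@6)) EX@7 MEM@8 WB@9
I3 add r2 <- r1,r5: IF@4 ID@7 stall=0 (-) EX@8 MEM@9 WB@10
I4 ld r1 <- r2: IF@7 ID@8 stall=2 (RAW on I3.r2 (WB@10)) EX@11 MEM@12 WB@13
I5 sub r5 <- r2,r2: IF@8 ID@11 stall=0 (-) EX@12 MEM@13 WB@14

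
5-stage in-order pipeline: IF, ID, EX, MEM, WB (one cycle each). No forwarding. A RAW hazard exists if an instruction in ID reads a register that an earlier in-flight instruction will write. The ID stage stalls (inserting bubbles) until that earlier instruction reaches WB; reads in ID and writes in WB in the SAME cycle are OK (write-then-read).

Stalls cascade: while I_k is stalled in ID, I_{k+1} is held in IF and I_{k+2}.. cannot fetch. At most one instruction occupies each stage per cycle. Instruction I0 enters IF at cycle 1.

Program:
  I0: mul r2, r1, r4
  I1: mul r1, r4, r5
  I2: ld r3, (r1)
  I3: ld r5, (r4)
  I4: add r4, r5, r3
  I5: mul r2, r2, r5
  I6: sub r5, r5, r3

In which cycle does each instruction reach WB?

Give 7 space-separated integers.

Answer: 5 6 9 10 13 14 15

Derivation:
I0 mul r2 <- r1,r4: IF@1 ID@2 stall=0 (-) EX@3 MEM@4 WB@5
I1 mul r1 <- r4,r5: IF@2 ID@3 stall=0 (-) EX@4 MEM@5 WB@6
I2 ld r3 <- r1: IF@3 ID@4 stall=2 (RAW on I1.r1 (WB@6)) EX@7 MEM@8 WB@9
I3 ld r5 <- r4: IF@4 ID@7 stall=0 (-) EX@8 MEM@9 WB@10
I4 add r4 <- r5,r3: IF@7 ID@8 stall=2 (RAW on I3.r5 (WB@10)) EX@11 MEM@12 WB@13
I5 mul r2 <- r2,r5: IF@8 ID@11 stall=0 (-) EX@12 MEM@13 WB@14
I6 sub r5 <- r5,r3: IF@11 ID@12 stall=0 (-) EX@13 MEM@14 WB@15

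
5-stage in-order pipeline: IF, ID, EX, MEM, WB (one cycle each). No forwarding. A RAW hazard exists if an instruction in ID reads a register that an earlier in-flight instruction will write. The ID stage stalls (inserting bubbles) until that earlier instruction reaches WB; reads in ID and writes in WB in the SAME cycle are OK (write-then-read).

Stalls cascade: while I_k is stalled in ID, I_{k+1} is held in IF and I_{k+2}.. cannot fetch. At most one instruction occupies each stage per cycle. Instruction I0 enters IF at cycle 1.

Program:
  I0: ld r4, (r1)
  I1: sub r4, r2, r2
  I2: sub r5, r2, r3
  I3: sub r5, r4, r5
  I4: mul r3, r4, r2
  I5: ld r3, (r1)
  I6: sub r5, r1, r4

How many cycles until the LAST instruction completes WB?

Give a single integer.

I0 ld r4 <- r1: IF@1 ID@2 stall=0 (-) EX@3 MEM@4 WB@5
I1 sub r4 <- r2,r2: IF@2 ID@3 stall=0 (-) EX@4 MEM@5 WB@6
I2 sub r5 <- r2,r3: IF@3 ID@4 stall=0 (-) EX@5 MEM@6 WB@7
I3 sub r5 <- r4,r5: IF@4 ID@5 stall=2 (RAW on I2.r5 (WB@7)) EX@8 MEM@9 WB@10
I4 mul r3 <- r4,r2: IF@5 ID@8 stall=0 (-) EX@9 MEM@10 WB@11
I5 ld r3 <- r1: IF@8 ID@9 stall=0 (-) EX@10 MEM@11 WB@12
I6 sub r5 <- r1,r4: IF@9 ID@10 stall=0 (-) EX@11 MEM@12 WB@13

Answer: 13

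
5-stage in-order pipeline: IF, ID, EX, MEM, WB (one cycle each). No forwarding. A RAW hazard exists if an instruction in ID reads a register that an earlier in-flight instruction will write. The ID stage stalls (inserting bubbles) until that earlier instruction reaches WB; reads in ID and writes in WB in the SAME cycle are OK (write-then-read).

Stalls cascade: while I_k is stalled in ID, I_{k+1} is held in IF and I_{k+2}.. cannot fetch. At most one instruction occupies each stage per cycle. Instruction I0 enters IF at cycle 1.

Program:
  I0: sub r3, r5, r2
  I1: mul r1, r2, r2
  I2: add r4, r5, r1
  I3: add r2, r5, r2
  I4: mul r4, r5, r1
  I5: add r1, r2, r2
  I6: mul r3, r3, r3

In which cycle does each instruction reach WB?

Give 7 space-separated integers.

Answer: 5 6 9 10 11 13 14

Derivation:
I0 sub r3 <- r5,r2: IF@1 ID@2 stall=0 (-) EX@3 MEM@4 WB@5
I1 mul r1 <- r2,r2: IF@2 ID@3 stall=0 (-) EX@4 MEM@5 WB@6
I2 add r4 <- r5,r1: IF@3 ID@4 stall=2 (RAW on I1.r1 (WB@6)) EX@7 MEM@8 WB@9
I3 add r2 <- r5,r2: IF@4 ID@7 stall=0 (-) EX@8 MEM@9 WB@10
I4 mul r4 <- r5,r1: IF@7 ID@8 stall=0 (-) EX@9 MEM@10 WB@11
I5 add r1 <- r2,r2: IF@8 ID@9 stall=1 (RAW on I3.r2 (WB@10)) EX@11 MEM@12 WB@13
I6 mul r3 <- r3,r3: IF@9 ID@11 stall=0 (-) EX@12 MEM@13 WB@14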